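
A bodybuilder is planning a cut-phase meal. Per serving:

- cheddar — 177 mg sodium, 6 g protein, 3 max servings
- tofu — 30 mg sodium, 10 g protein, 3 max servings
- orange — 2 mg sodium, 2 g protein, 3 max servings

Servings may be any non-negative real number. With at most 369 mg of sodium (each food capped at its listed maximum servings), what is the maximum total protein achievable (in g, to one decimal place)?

45.3 g

Protein per mg sodium: orange 1, tofu 0.3333, cheddar 0.0339.
Take 3 servings of orange: uses 6 mg sodium, +6.0 g protein (running total 6.0 g).
Take 3 servings of tofu: uses 90 mg sodium, +30.0 g protein (running total 36.0 g).
Take 1.542 servings of cheddar: uses 273 mg sodium, +9.3 g protein (running total 45.3 g).
Greedy by best ratio exhausts the sodium allowance optimally: 45.3 g.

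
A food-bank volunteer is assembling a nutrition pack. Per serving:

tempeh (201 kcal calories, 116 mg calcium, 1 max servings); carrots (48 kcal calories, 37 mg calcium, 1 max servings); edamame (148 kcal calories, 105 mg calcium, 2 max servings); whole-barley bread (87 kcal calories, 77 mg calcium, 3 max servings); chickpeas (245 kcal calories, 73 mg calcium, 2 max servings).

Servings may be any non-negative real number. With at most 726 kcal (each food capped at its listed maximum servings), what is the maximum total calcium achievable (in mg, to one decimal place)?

Calcium per kcal: whole-barley bread 0.8851, carrots 0.7708, edamame 0.7095, tempeh 0.5771, chickpeas 0.298.
Take 3 servings of whole-barley bread: uses 261 kcal, +231.0 mg calcium (running total 231.0 mg).
Take 1 serving of carrots: uses 48 kcal, +37.0 mg calcium (running total 268.0 mg).
Take 2 servings of edamame: uses 296 kcal, +210.0 mg calcium (running total 478.0 mg).
Take 0.602 servings of tempeh: uses 121 kcal, +69.8 mg calcium (running total 547.8 mg).
Greedy by best ratio exhausts the calories allowance optimally: 547.8 mg.

547.8 mg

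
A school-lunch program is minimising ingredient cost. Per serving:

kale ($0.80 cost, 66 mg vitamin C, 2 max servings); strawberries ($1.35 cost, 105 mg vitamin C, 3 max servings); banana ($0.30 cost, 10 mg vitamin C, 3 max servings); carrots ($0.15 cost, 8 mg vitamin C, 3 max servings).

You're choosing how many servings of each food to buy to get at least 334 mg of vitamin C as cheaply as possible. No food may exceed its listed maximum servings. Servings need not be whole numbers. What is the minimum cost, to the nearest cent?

Cost per mg of vitamin C: kale $0.0121, strawberries $0.0129, carrots $0.0187, banana $0.0300.
Take 2 servings of kale: +132.0 mg vitamin C for $1.60 (total $1.60, still need 202.0 mg).
Take 1.924 servings of strawberries: +202.0 mg vitamin C for $2.60 (total $4.20, still need 0.0 mg).
Greedy by cheapest-per-mg is optimal for a single linear constraint, so the minimum cost is $4.20.

$4.20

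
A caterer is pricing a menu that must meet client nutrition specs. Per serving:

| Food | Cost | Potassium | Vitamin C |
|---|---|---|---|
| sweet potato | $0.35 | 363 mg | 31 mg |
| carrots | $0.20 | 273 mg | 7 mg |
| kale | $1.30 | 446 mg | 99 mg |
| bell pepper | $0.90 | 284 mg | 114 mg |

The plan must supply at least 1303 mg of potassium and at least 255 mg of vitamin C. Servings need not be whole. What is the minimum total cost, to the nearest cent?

Compare the cost at each extreme point of the feasible region.
sweet potato only: max(1303/363, 255/31) = 8.226 servings → $2.88.
carrots only: max(1303/273, 255/7) = 36.43 servings → $7.29.
kale only: max(1303/446, 255/99) = 2.922 servings → $3.80.
bell pepper only: max(1303/284, 255/114) = 4.588 servings → $4.13.
sweet potato + carrots: intersection lies outside the first quadrant.
sweet potato + kale with both tight: 0.6905 servings and 2.36 servings → $3.31.
sweet potato + bell pepper with both tight: 2.337 servings and 1.601 servings → $2.26.
carrots + kale with both tight: 0.6387 servings and 2.531 servings → $3.42.
carrots + bell pepper with both tight: 2.613 servings and 2.076 servings → $2.39.
kale + bell pepper: the both-tight solution has a negative serving — not a feasible corner.
The minimum over all feasible corners is $2.26.

$2.26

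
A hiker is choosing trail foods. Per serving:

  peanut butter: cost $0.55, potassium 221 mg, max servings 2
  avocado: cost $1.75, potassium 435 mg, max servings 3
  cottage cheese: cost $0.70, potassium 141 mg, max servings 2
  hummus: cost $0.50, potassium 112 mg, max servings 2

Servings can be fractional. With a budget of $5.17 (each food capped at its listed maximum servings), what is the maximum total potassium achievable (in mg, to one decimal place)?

1453.7 mg

Potassium per dollar: peanut butter 401.8, avocado 248.6, hummus 224, cottage cheese 201.4.
Take 2 servings of peanut butter: spends $1.10, +442.0 mg potassium (running total 442.0 mg).
Take 2.326 servings of avocado: spends $4.07, +1011.7 mg potassium (running total 1453.7 mg).
Greedy by best ratio exhausts the cost allowance optimally: 1453.7 mg.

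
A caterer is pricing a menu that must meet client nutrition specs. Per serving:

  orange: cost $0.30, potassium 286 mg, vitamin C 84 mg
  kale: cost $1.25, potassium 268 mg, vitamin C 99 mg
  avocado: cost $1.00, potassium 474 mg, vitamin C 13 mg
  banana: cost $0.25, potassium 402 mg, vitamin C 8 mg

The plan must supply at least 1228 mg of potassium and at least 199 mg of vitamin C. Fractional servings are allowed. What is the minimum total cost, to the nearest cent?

For a min-cost LP with two ≥-constraints, a basic feasible solution has at most two positive variables.
orange only: max(1228/286, 199/84) = 4.294 servings → $1.29.
kale only: max(1228/268, 199/99) = 4.582 servings → $5.73.
avocado only: max(1228/474, 199/13) = 15.31 servings → $15.31.
banana only: max(1228/402, 199/8) = 24.88 servings → $6.22.
orange + kale with both targets exact would need a negative amount; discard.
orange + avocado with both tight: 2.171 servings and 1.281 servings → $1.93.
orange + banana with both tight: 2.229 servings and 1.469 servings → $1.04.
kale + avocado with both tight: 1.804 servings and 1.571 servings → $3.83.
kale + banana with both tight: 1.864 servings and 1.812 servings → $2.78.
avocado + banana with both targets exact would need a negative amount; discard.
The minimum over all feasible corners is $1.04.

$1.04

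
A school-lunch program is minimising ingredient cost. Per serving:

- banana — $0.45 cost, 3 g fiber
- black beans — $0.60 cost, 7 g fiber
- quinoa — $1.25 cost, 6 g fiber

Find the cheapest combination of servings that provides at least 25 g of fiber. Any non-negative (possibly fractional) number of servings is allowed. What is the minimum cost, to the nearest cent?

Cost per g of fiber: black beans $0.0857, banana $0.1500, quinoa $0.2083.
With no serving limits, use only black beans: 25 g / 7 g = 3.571 servings × $0.60 = $2.14.

$2.14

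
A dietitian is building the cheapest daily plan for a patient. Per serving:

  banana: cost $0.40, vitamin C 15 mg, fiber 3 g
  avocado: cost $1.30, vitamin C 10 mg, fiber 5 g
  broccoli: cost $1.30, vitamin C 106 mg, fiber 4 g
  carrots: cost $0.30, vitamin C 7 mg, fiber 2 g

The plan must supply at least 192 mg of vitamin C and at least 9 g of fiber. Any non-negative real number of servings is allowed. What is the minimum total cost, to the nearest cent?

Compare the cost at each extreme point of the feasible region.
banana only: max(192/15, 9/3) = 12.8 servings → $5.12.
avocado only: max(192/10, 9/5) = 19.2 servings → $24.96.
broccoli only: max(192/106, 9/4) = 2.25 servings → $2.92.
carrots only: max(192/7, 9/2) = 27.43 servings → $8.23.
banana + avocado: the both-tight solution has a negative serving — not a feasible corner.
banana + broccoli with both tight: 0.7209 servings and 1.709 servings → $2.51.
banana + carrots with both targets exact would need a negative amount; discard.
avocado + broccoli with both tight: 0.3796 servings and 1.776 servings → $2.80.
avocado + carrots: the both-tight solution has a negative serving — not a feasible corner.
broccoli + carrots with both tight: 1.745 servings and 1.011 servings → $2.57.
The minimum over all feasible corners is $2.51.

$2.51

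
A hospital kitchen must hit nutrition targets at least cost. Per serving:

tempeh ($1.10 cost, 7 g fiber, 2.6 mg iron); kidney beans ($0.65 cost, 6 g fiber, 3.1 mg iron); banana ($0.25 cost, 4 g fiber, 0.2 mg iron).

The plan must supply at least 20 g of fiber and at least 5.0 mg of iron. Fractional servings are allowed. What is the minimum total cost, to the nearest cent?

$1.64

Compare the cost at each extreme point of the feasible region.
tempeh only: max(20/7, 5.0/2.6) = 2.857 servings → $3.14.
kidney beans only: max(20/6, 5.0/3.1) = 3.333 servings → $2.17.
banana only: max(20/4, 5.0/0.2) = 25 servings → $6.25.
tempeh + kidney beans: the both-tight solution has a negative serving — not a feasible corner.
tempeh + banana with both tight: 1.778 servings and 1.889 servings → $2.43.
kidney beans + banana with both tight: 1.429 servings and 2.857 servings → $1.64.
So the least-cost plan costs $1.64.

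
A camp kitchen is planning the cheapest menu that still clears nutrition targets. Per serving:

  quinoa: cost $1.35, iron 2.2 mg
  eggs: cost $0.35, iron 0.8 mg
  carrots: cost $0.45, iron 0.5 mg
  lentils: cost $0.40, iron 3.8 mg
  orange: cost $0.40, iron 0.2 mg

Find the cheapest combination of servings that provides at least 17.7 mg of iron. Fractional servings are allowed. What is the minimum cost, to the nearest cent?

$1.86

Cost per mg of iron: lentils $0.1053, eggs $0.4375, quinoa $0.6136, carrots $0.9000, orange $2.0000.
With no serving limits, use only lentils: 17.7 mg / 3.8 mg = 4.658 servings × $0.40 = $1.86.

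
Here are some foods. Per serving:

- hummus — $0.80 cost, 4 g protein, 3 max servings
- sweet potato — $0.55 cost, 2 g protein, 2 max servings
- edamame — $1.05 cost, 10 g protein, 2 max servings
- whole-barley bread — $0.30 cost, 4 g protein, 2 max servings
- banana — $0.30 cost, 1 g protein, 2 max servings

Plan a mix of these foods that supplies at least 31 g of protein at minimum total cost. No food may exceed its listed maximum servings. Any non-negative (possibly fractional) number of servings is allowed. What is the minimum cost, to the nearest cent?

Cost per g of protein: whole-barley bread $0.0750, edamame $0.1050, hummus $0.2000, sweet potato $0.2750, banana $0.3000.
Take 2 servings of whole-barley bread: +8.0 g protein for $0.60 (total $0.60, still need 23.0 g).
Take 2 servings of edamame: +20.0 g protein for $2.10 (total $2.70, still need 3.0 g).
Take 0.75 servings of hummus: +3.0 g protein for $0.60 (total $3.30, still need 0.0 g).
Greedy by cheapest-per-g is optimal for a single linear constraint, so the minimum cost is $3.30.

$3.30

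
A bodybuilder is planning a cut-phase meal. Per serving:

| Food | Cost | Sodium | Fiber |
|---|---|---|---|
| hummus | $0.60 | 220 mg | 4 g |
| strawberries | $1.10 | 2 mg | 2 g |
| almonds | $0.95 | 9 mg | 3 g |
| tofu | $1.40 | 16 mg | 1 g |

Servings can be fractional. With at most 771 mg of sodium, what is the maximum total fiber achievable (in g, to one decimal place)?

771.0 g

Fiber per mg sodium: strawberries 1, almonds 0.3333, tofu 0.0625, hummus 0.01818.
With no serving limits, spend the whole sodium allowance on strawberries: 771 mg / 2 mg × 2 g = 771.0 g.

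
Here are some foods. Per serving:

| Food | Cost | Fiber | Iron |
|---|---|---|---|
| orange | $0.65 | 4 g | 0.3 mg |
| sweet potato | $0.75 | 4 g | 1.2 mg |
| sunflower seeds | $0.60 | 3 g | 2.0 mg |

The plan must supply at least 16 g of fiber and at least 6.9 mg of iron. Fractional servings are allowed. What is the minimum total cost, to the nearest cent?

$2.96

With two linear requirements the optimum uses one or two foods; enumerate the corners.
orange only: max(16/4, 6.9/0.3) = 23 servings → $14.95.
sweet potato only: max(16/4, 6.9/1.2) = 5.75 servings → $4.31.
sunflower seeds only: max(16/3, 6.9/2.0) = 5.333 servings → $3.20.
orange + sweet potato: intersection lies outside the first quadrant.
orange + sunflower seeds with both tight: 1.592 servings and 3.211 servings → $2.96.
sweet potato + sunflower seeds with both tight: 2.568 servings and 1.909 servings → $3.07.
So the least-cost plan costs $2.96.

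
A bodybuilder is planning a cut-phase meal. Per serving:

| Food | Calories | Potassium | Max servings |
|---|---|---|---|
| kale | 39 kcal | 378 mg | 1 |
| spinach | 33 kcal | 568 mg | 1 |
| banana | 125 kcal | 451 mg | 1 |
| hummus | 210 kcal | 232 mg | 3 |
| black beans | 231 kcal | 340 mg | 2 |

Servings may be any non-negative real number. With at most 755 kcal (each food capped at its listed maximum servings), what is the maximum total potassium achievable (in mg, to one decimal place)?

2183.1 mg

Potassium per kcal: spinach 17.21, kale 9.692, banana 3.608, black beans 1.472, hummus 1.105.
Take 1 serving of spinach: uses 33 kcal, +568.0 mg potassium (running total 568.0 mg).
Take 1 serving of kale: uses 39 kcal, +378.0 mg potassium (running total 946.0 mg).
Take 1 serving of banana: uses 125 kcal, +451.0 mg potassium (running total 1397.0 mg).
Take 2 servings of black beans: uses 462 kcal, +680.0 mg potassium (running total 2077.0 mg).
Take 0.4571 servings of hummus: uses 96 kcal, +106.1 mg potassium (running total 2183.1 mg).
Greedy by best ratio exhausts the calories allowance optimally: 2183.1 mg.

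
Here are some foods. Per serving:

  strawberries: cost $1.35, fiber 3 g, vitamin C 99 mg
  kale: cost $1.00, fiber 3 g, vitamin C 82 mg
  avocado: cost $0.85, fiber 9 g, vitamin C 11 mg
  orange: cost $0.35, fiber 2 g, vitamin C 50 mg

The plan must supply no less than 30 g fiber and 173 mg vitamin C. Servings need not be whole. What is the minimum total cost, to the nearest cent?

$3.30

Minimising a linear cost over {fiber ≥ 30, vitamin C ≥ 173, servings ≥ 0} — the optimum is at a vertex, using one or two foods.
strawberries only: max(30/3, 173/99) = 10 servings → $13.50.
kale only: max(30/3, 173/82) = 10 servings → $10.00.
avocado only: max(30/9, 173/11) = 15.73 servings → $13.37.
orange only: max(30/2, 173/50) = 15 servings → $5.25.
strawberries + kale: intersection lies outside the first quadrant.
strawberries + avocado with both tight: 1.43 servings and 2.857 servings → $4.36.
strawberries + orange: intersection lies outside the first quadrant.
kale + avocado with both tight: 1.74 servings and 2.753 servings → $4.08.
kale + orange with both targets exact would need a negative amount; discard.
avocado + orange with both tight: 2.696 servings and 2.867 servings → $3.30.
So the least-cost plan costs $3.30.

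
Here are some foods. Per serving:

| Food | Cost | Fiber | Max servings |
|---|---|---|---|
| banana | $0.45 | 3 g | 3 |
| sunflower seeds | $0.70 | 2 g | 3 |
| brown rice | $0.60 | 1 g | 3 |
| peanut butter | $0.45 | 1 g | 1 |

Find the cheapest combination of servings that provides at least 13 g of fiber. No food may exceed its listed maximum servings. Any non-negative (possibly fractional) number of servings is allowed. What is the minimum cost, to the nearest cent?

Cost per g of fiber: banana $0.1500, sunflower seeds $0.3500, peanut butter $0.4500, brown rice $0.6000.
Take 3 servings of banana: +9.0 g fiber for $1.35 (total $1.35, still need 4.0 g).
Take 2 servings of sunflower seeds: +4.0 g fiber for $1.40 (total $2.75, still need 0.0 g).
Filling from the cheapest source first is optimal under one linear minimum: $2.75.

$2.75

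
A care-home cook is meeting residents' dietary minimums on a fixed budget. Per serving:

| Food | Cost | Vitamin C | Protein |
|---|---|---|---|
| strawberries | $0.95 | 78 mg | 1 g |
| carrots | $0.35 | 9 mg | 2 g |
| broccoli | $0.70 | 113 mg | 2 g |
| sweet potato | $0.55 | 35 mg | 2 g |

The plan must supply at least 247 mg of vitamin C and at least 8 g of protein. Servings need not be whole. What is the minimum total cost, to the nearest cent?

$2.11

Compare the cost at each extreme point of the feasible region.
strawberries only: max(247/78, 8/1) = 8 servings → $7.60.
carrots only: max(247/9, 8/2) = 27.44 servings → $9.61.
broccoli only: max(247/113, 8/2) = 4 servings → $2.80.
sweet potato only: max(247/35, 8/2) = 7.057 servings → $3.88.
strawberries + carrots with both tight: 2.871 servings and 2.565 servings → $3.62.
strawberries + broccoli with both targets exact would need a negative amount; discard.
strawberries + sweet potato with both tight: 1.769 servings and 3.116 servings → $3.39.
carrots + broccoli with both tight: 1.971 servings and 2.029 servings → $2.11.
carrots + sweet potato with both targets exact would need a negative amount; discard.
broccoli + sweet potato with both tight: 1.372 servings and 2.628 servings → $2.41.
The minimum over all feasible corners is $2.11.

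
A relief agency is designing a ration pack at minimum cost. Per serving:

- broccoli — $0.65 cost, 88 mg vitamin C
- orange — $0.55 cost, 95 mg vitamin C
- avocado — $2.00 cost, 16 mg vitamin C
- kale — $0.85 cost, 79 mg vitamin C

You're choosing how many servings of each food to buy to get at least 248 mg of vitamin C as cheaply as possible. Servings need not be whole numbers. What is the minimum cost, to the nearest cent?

Cost per mg of vitamin C: orange $0.0058, broccoli $0.0074, kale $0.0108, avocado $0.1250.
With no serving limits, use only orange: 248 mg / 95 mg = 2.611 servings × $0.55 = $1.44.

$1.44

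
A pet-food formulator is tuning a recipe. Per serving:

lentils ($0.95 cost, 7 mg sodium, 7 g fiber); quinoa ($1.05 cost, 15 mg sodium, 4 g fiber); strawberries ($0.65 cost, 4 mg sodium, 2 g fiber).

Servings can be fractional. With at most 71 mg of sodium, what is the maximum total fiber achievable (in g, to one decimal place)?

71.0 g

Fiber per mg sodium: lentils 1, strawberries 0.5, quinoa 0.2667.
With no serving limits, spend the whole sodium allowance on lentils: 71 mg / 7 mg × 7 g = 71.0 g.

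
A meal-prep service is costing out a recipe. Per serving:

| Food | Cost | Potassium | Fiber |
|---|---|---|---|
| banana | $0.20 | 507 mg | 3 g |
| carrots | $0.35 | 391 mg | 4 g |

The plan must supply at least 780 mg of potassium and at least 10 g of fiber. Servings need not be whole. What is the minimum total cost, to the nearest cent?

$0.67

At the optimum either one food covers both requirements or two foods hit both targets exactly; no other combination can be cheaper.
banana only: max(780/507, 10/3) = 3.333 servings → $0.67.
carrots only: max(780/391, 10/4) = 2.5 servings → $0.88.
banana + carrots: intersection lies outside the first quadrant.
Cheapest feasible corner: $0.67.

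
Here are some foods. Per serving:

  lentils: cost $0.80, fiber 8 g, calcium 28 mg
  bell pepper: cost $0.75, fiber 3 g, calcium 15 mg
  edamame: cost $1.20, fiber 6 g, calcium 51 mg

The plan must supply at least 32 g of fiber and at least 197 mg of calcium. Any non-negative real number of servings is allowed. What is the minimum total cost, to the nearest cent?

$4.90

An LP optimum is at a vertex; with two nutrient constraints at most two foods are used. Check each candidate.
lentils only: max(32/8, 197/28) = 7.036 servings → $5.63.
bell pepper only: max(32/3, 197/15) = 13.13 servings → $9.85.
edamame only: max(32/6, 197/51) = 5.333 servings → $6.40.
lentils + bell pepper: intersection lies outside the first quadrant.
lentils + edamame with both tight: 1.875 servings and 2.833 servings → $4.90.
bell pepper + edamame with both tight: 7.143 servings and 1.762 servings → $7.47.
Cheapest feasible corner: $4.90.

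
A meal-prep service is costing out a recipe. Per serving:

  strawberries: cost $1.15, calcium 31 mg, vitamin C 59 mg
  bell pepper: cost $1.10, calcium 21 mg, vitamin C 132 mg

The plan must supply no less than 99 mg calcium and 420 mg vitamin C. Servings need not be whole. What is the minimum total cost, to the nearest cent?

$4.48

Check every corner: each single food scaled to meet both minima, and each pair solved so both constraints bind.
strawberries only: max(99/31, 420/59) = 7.119 servings → $8.19.
bell pepper only: max(99/21, 420/132) = 4.714 servings → $5.19.
strawberries + bell pepper with both tight: 1.489 servings and 2.516 servings → $4.48.
The minimum over all feasible corners is $4.48.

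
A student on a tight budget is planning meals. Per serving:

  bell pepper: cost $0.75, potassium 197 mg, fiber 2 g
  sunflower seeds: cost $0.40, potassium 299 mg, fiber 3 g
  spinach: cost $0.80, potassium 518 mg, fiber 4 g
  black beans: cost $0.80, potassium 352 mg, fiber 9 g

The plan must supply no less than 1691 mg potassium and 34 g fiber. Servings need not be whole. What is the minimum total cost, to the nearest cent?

bell pepper only: max(1691/197, 34/2) = 17 servings → $12.75.
sunflower seeds only: max(1691/299, 34/3) = 11.33 servings → $4.53.
spinach only: max(1691/518, 34/4) = 8.5 servings → $6.80.
black beans only: max(1691/352, 34/9) = 4.804 servings → $3.84.
bell pepper + sunflower seeds with both targets exact would need a negative amount; discard.
bell pepper + spinach with both targets exact would need a negative amount; discard.
bell pepper + black beans with both tight: 3.041 servings and 3.102 servings → $4.76.
sunflower seeds + spinach: intersection lies outside the first quadrant.
sunflower seeds + black beans with both tight: 1.988 servings and 3.115 servings → $3.29.
spinach + black beans with both tight: 0.9991 servings and 3.334 servings → $3.47.
So the least-cost plan costs $3.29.

$3.29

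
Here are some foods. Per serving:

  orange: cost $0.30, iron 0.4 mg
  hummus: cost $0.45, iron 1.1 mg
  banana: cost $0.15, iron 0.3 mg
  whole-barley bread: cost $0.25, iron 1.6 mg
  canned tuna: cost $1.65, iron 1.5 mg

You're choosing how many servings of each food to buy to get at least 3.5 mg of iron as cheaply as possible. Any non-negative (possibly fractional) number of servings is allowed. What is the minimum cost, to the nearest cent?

$0.55

Cost per mg of iron: whole-barley bread $0.1562, hummus $0.4091, banana $0.5000, orange $0.7500, canned tuna $1.1000.
With no serving limits, use only whole-barley bread: 3.5 mg / 1.6 mg = 2.188 servings × $0.25 = $0.55.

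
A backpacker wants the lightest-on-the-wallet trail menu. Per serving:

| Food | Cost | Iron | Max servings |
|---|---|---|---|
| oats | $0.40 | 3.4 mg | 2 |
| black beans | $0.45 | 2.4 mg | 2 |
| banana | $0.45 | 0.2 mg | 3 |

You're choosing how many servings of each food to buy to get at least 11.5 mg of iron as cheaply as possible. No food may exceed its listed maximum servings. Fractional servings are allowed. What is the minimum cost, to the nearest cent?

Cost per mg of iron: oats $0.1176, black beans $0.1875, banana $2.2500.
Take 2 servings of oats: +6.8 mg iron for $0.80 (total $0.80, still need 4.7 mg).
Take 1.958 servings of black beans: +4.7 mg iron for $0.88 (total $1.68, still need 0.0 mg).
Greedy by cheapest-per-mg is optimal for a single linear constraint, so the minimum cost is $1.68.

$1.68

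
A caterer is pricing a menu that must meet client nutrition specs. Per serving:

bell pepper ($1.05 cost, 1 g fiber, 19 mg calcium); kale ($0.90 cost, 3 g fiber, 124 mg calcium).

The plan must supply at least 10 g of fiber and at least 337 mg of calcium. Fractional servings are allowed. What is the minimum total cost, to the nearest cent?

With two linear requirements the optimum uses one or two foods; enumerate the corners.
bell pepper only: max(10/1, 337/19) = 17.74 servings → $18.62.
kale only: max(10/3, 337/124) = 3.333 servings → $3.00.
bell pepper + kale with both tight: 3.418 servings and 2.194 servings → $5.56.
The minimum over all feasible corners is $3.00.

$3.00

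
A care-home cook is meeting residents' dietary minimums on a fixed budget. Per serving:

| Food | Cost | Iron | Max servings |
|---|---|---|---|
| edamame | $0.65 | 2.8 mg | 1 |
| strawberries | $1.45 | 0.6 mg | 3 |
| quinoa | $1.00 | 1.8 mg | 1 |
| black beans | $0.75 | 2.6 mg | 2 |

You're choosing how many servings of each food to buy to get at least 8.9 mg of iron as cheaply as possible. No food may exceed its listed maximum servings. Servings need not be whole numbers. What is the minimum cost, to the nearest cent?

$2.65

Cost per mg of iron: edamame $0.2321, black beans $0.2885, quinoa $0.5556, strawberries $2.4167.
Take 1 serving of edamame: +2.8 mg iron for $0.65 (total $0.65, still need 6.1 mg).
Take 2 servings of black beans: +5.2 mg iron for $1.50 (total $2.15, still need 0.9 mg).
Take 0.5 servings of quinoa: +0.9 mg iron for $0.50 (total $2.65, still need 0.0 mg).
Greedy by cheapest-per-mg is optimal for a single linear constraint, so the minimum cost is $2.65.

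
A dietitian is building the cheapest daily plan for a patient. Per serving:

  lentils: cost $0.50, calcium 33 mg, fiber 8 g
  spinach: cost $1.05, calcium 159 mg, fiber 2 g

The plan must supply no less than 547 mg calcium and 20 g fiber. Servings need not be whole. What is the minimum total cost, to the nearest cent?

$4.10

With two linear requirements the optimum uses one or two foods; enumerate the corners.
lentils only: max(547/33, 20/8) = 16.58 servings → $8.29.
spinach only: max(547/159, 20/2) = 10 servings → $10.50.
lentils + spinach with both tight: 1.73 servings and 3.081 servings → $4.10.
So the least-cost plan costs $4.10.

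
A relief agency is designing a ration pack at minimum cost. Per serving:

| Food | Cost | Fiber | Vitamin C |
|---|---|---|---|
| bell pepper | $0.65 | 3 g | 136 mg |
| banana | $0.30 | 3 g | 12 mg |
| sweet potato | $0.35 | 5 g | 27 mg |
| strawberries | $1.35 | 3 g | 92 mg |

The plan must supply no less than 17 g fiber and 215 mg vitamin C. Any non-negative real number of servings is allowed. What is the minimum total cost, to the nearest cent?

The cheapest plan sits at a corner of the feasible region — with two constraints it uses at most two foods.
bell pepper only: max(17/3, 215/136) = 5.667 servings → $3.68.
banana only: max(17/3, 215/12) = 17.92 servings → $5.38.
sweet potato only: max(17/5, 215/27) = 7.963 servings → $2.79.
strawberries only: max(17/3, 215/92) = 5.667 servings → $7.65.
bell pepper + banana with both tight: 1.185 servings and 4.481 servings → $2.11.
bell pepper + sweet potato with both tight: 1.028 servings and 2.783 servings → $1.64.
bell pepper + strawberries: intersection lies outside the first quadrant.
banana + sweet potato: the both-tight solution has a negative serving — not a feasible corner.
banana + strawberries with both tight: 3.829 servings and 1.837 servings → $3.63.
sweet potato + strawberries with both tight: 2.425 servings and 1.625 servings → $3.04.
So the least-cost plan costs $1.64.

$1.64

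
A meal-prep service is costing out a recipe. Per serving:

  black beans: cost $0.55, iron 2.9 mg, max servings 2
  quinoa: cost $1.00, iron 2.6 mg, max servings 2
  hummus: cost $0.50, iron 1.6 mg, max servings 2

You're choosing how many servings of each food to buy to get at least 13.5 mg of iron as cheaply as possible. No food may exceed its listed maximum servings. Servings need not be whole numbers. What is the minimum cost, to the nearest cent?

$3.83

Cost per mg of iron: black beans $0.1897, hummus $0.3125, quinoa $0.3846.
Take 2 servings of black beans: +5.8 mg iron for $1.10 (total $1.10, still need 7.7 mg).
Take 2 servings of hummus: +3.2 mg iron for $1.00 (total $2.10, still need 4.5 mg).
Take 1.731 servings of quinoa: +4.5 mg iron for $1.73 (total $3.83, still need 0.0 mg).
Filling from the cheapest source first is optimal under one linear minimum: $3.83.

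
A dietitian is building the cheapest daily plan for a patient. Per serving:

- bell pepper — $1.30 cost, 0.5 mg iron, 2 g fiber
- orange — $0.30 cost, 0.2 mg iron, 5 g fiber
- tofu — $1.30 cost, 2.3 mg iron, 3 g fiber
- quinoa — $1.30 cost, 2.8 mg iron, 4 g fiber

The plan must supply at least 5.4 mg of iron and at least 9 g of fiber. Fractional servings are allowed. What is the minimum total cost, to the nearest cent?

Compare the cost at each extreme point of the feasible region.
bell pepper only: max(5.4/0.5, 9/2) = 10.8 servings → $14.04.
orange only: max(5.4/0.2, 9/5) = 27 servings → $8.10.
tofu only: max(5.4/2.3, 9/3) = 3 servings → $3.90.
quinoa only: max(5.4/2.8, 9/4) = 2.25 servings → $2.92.
bell pepper + orange: intersection lies outside the first quadrant.
bell pepper + tofu with both tight: 1.452 servings and 2.032 servings → $4.53.
bell pepper + quinoa with both tight: 1 serving and 1.75 servings → $3.58.
orange + tofu with both tight: 0.4128 servings and 2.312 servings → $3.13.
orange + quinoa with both tight: 0.2727 servings and 1.909 servings → $2.56.
tofu + quinoa: intersection lies outside the first quadrant.
Cheapest feasible corner: $2.56.

$2.56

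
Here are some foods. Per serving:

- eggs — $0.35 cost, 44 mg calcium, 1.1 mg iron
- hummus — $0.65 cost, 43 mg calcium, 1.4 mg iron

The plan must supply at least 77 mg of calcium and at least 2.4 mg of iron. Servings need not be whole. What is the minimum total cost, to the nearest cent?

$0.76

Minimising a linear cost over {calcium ≥ 77, iron ≥ 2.4, servings ≥ 0} — the optimum is at a vertex, using one or two foods.
eggs only: max(77/44, 2.4/1.1) = 2.182 servings → $0.76.
hummus only: max(77/43, 2.4/1.4) = 1.791 servings → $1.16.
eggs + hummus with both tight: 0.3217 servings and 1.462 servings → $1.06.
Cheapest feasible corner: $0.76.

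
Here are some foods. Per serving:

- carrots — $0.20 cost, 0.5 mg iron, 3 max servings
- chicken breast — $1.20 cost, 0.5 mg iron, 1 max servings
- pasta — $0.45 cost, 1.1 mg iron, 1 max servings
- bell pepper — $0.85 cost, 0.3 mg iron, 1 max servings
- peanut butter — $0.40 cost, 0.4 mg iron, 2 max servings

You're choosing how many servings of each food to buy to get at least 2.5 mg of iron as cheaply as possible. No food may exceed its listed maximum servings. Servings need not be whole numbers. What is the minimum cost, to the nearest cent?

Cost per mg of iron: carrots $0.4000, pasta $0.4091, peanut butter $1.0000, chicken breast $2.4000, bell pepper $2.8333.
Take 3 servings of carrots: +1.5 mg iron for $0.60 (total $0.60, still need 1.0 mg).
Take 0.9091 servings of pasta: +1.0 mg iron for $0.41 (total $1.01, still need 0.0 mg).
Filling from the cheapest source first is optimal under one linear minimum: $1.01.

$1.01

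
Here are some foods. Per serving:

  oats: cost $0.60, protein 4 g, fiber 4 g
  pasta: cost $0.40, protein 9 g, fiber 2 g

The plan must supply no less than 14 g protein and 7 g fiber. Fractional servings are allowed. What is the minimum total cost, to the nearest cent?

This is a tiny linear program; its minimum lies at a vertex of the feasible set. List the vertices and price them.
oats only: max(14/4, 7/4) = 3.5 servings → $2.10.
pasta only: max(14/9, 7/2) = 3.5 servings → $1.40.
oats + pasta with both tight: 1.25 servings and 1 serving → $1.15.
The minimum over all feasible corners is $1.15.

$1.15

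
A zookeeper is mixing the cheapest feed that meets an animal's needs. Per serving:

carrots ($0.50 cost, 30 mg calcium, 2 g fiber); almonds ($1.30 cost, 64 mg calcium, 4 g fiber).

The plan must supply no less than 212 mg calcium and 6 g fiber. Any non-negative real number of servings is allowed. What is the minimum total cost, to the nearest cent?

The cheapest plan sits at a corner of the feasible region — with two constraints it uses at most two foods.
carrots only: max(212/30, 6/2) = 7.067 servings → $3.53.
almonds only: max(212/64, 6/4) = 3.312 servings → $4.31.
carrots + almonds: the both-tight solution has a negative serving — not a feasible corner.
So the least-cost plan costs $3.53.

$3.53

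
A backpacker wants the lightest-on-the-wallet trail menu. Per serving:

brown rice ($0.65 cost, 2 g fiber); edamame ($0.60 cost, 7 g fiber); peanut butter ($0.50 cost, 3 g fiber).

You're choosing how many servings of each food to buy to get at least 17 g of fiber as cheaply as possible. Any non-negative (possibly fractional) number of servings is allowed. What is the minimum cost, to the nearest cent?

$1.46

Cost per g of fiber: edamame $0.0857, peanut butter $0.1667, brown rice $0.3250.
With no serving limits, use only edamame: 17 g / 7 g = 2.429 servings × $0.60 = $1.46.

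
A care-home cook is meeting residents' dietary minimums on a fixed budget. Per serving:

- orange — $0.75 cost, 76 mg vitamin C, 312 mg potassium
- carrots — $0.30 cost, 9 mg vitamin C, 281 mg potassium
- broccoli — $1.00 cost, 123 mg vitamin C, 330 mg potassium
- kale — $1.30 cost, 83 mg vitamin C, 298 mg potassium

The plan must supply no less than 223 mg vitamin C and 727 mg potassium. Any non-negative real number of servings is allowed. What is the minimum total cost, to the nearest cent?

Minimising a linear cost over {vitamin C ≥ 223, potassium ≥ 727, servings ≥ 0} — the optimum is at a vertex, using one or two foods.
orange only: max(223/76, 727/312) = 2.934 servings → $2.20.
carrots only: max(223/9, 727/281) = 24.78 servings → $7.43.
broccoli only: max(223/123, 727/330) = 2.203 servings → $2.20.
kale only: max(223/83, 727/298) = 2.687 servings → $3.49.
orange + carrots: intersection lies outside the first quadrant.
orange + broccoli with both tight: 1.191 servings and 1.077 servings → $1.97.
orange + kale: the both-tight solution has a negative serving — not a feasible corner.
carrots + broccoli with both tight: 0.5011 servings and 1.776 servings → $1.93.
carrots + kale: intersection lies outside the first quadrant.
broccoli + kale with both tight: 0.6599 servings and 1.709 servings → $2.88.
Cheapest feasible corner: $1.93.

$1.93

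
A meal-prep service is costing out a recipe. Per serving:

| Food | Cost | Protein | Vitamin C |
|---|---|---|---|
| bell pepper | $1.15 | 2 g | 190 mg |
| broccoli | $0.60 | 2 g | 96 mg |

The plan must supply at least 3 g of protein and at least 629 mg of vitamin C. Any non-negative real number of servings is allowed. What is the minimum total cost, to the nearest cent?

Minimising a linear cost over {protein ≥ 3, vitamin C ≥ 629, servings ≥ 0} — the optimum is at a vertex, using one or two foods.
bell pepper only: max(3/2, 629/190) = 3.311 servings → $3.81.
broccoli only: max(3/2, 629/96) = 6.552 servings → $3.93.
bell pepper + broccoli: intersection lies outside the first quadrant.
So the least-cost plan costs $3.81.

$3.81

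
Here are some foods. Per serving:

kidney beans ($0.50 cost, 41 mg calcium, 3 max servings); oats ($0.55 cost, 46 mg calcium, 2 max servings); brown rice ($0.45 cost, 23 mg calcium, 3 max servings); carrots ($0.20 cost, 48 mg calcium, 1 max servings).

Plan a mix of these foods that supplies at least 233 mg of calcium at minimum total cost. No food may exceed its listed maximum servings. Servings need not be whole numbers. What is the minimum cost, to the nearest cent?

$2.43

Cost per mg of calcium: carrots $0.0042, oats $0.0120, kidney beans $0.0122, brown rice $0.0196.
Take 1 serving of carrots: +48.0 mg calcium for $0.20 (total $0.20, still need 185.0 mg).
Take 2 servings of oats: +92.0 mg calcium for $1.10 (total $1.30, still need 93.0 mg).
Take 2.268 servings of kidney beans: +93.0 mg calcium for $1.13 (total $2.43, still need 0.0 mg).
Filling from the cheapest source first is optimal under one linear minimum: $2.43.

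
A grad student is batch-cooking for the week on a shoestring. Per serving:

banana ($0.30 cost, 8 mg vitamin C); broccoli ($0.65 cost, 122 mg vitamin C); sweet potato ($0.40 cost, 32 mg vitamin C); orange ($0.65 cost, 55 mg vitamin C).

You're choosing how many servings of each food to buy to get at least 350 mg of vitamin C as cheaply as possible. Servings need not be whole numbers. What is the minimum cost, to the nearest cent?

Cost per mg of vitamin C: broccoli $0.0053, orange $0.0118, sweet potato $0.0125, banana $0.0375.
With no serving limits, use only broccoli: 350 mg / 122 mg = 2.869 servings × $0.65 = $1.86.

$1.86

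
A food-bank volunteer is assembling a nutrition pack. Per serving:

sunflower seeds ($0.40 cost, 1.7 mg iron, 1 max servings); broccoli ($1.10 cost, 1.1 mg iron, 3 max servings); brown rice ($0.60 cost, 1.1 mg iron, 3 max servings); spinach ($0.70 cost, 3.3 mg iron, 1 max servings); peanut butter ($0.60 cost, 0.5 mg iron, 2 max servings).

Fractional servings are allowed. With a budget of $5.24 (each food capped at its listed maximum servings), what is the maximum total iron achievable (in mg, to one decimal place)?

Iron per dollar: spinach 4.714, sunflower seeds 4.25, brown rice 1.833, broccoli 1, peanut butter 0.8333.
Take 1 serving of spinach: spends $0.70, +3.3 mg iron (running total 3.3 mg).
Take 1 serving of sunflower seeds: spends $0.40, +1.7 mg iron (running total 5.0 mg).
Take 3 servings of brown rice: spends $1.80, +3.3 mg iron (running total 8.3 mg).
Take 2.127 servings of broccoli: spends $2.34, +2.3 mg iron (running total 10.6 mg).
Greedy by best ratio exhausts the cost allowance optimally: 10.6 mg.

10.6 mg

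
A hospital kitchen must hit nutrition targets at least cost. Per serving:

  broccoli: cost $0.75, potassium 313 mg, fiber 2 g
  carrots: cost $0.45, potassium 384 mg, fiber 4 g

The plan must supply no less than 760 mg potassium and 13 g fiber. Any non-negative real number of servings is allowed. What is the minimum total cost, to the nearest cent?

$1.46

With two linear requirements the optimum uses one or two foods; enumerate the corners.
broccoli only: max(760/313, 13/2) = 6.5 servings → $4.88.
carrots only: max(760/384, 13/4) = 3.25 servings → $1.46.
broccoli + carrots: the both-tight solution has a negative serving — not a feasible corner.
Cheapest feasible corner: $1.46.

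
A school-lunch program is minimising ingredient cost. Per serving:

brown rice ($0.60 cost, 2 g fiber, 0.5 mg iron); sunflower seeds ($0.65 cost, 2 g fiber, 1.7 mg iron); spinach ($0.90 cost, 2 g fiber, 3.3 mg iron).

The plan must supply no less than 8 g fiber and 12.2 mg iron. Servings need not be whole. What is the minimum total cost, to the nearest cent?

Two binding constraints pin down two serving amounts, so the optimal mix uses at most two foods. The candidates are each food alone (scaled to the tighter of fiber/iron) and each pair with both constraints tight.
brown rice only: max(8/2, 12.2/0.5) = 24.4 servings → $14.64.
sunflower seeds only: max(8/2, 12.2/1.7) = 7.176 servings → $4.66.
spinach only: max(8/2, 12.2/3.3) = 4 servings → $3.60.
brown rice + sunflower seeds with both targets exact would need a negative amount; discard.
brown rice + spinach with both tight: 0.3571 servings and 3.643 servings → $3.49.
sunflower seeds + spinach with both tight: 0.625 servings and 3.375 servings → $3.44.
Cheapest feasible corner: $3.44.

$3.44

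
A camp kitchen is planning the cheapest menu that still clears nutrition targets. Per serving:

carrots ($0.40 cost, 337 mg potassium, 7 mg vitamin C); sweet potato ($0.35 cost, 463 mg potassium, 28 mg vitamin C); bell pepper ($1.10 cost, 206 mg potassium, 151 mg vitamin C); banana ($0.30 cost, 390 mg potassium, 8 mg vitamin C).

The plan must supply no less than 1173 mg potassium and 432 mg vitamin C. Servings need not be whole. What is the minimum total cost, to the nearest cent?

$3.35

Minimising a linear cost over {potassium ≥ 1173, vitamin C ≥ 432, servings ≥ 0} — the optimum is at a vertex, using one or two foods.
carrots only: max(1173/337, 432/7) = 61.71 servings → $24.69.
sweet potato only: max(1173/463, 432/28) = 15.43 servings → $5.40.
bell pepper only: max(1173/206, 432/151) = 5.694 servings → $6.26.
banana only: max(1173/390, 432/8) = 54 servings → $16.20.
carrots + sweet potato: intersection lies outside the first quadrant.
carrots + bell pepper with both tight: 1.782 servings and 2.778 servings → $3.77.
carrots + banana with both targets exact would need a negative amount; discard.
sweet potato + bell pepper with both tight: 1.374 servings and 2.606 servings → $3.35.
sweet potato + banana: intersection lies outside the first quadrant.
bell pepper + banana with both tight: 2.779 servings and 1.54 servings → $3.52.
The minimum over all feasible corners is $3.35.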